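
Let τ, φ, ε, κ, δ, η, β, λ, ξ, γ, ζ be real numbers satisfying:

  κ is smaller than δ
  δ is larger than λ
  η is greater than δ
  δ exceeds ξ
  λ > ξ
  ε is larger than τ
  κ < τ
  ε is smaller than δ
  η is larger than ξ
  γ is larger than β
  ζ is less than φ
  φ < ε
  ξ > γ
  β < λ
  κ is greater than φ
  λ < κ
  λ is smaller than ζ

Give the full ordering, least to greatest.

β < γ < ξ < λ < ζ < φ < κ < τ < ε < δ < η

Each adjacent pair is fixed by a given relation: β < γ; γ < ξ; ξ < λ; λ < ζ; ζ < φ; φ < κ; κ < τ; τ < ε; ε < δ; δ < η. Chaining them end to end gives the full order.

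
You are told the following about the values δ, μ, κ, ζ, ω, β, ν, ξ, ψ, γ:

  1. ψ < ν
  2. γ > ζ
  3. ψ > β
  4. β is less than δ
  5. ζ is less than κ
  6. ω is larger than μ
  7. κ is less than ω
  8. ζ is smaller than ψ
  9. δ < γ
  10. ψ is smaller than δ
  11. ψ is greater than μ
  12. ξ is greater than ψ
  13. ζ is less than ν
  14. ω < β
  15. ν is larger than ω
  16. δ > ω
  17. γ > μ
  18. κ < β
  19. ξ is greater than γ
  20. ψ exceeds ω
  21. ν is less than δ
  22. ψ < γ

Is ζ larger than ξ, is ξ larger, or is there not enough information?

Link the given pairs in sequence: ζ < κ; κ < ω; ω < β; β < ψ; ψ < ν; ν < δ; δ < γ; γ < ξ.
Together: ζ < κ < ω < β < ψ < ν < δ < γ < ξ.
So ξ is larger.

ξ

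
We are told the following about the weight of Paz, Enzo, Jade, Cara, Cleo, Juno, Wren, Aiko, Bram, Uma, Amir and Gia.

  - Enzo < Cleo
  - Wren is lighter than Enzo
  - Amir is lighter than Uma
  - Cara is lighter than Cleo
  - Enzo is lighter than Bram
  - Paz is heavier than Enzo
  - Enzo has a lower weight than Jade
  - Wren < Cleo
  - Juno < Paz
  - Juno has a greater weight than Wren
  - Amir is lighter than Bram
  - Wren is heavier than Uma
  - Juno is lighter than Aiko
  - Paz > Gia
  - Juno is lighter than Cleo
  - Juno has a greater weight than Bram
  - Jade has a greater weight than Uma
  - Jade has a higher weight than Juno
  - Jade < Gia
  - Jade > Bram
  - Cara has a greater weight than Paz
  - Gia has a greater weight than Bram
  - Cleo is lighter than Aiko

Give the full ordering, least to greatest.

Nothing is placed below Amir, so it is least; from there Amir < Uma; Uma < Wren; Wren < Enzo; Enzo < Bram; Bram < Juno; Juno < Jade; Jade < Gia; Gia < Paz; Paz < Cara; Cara < Cleo; Cleo < Aiko, each given directly.

Amir < Uma < Wren < Enzo < Bram < Juno < Jade < Gia < Paz < Cara < Cleo < Aiko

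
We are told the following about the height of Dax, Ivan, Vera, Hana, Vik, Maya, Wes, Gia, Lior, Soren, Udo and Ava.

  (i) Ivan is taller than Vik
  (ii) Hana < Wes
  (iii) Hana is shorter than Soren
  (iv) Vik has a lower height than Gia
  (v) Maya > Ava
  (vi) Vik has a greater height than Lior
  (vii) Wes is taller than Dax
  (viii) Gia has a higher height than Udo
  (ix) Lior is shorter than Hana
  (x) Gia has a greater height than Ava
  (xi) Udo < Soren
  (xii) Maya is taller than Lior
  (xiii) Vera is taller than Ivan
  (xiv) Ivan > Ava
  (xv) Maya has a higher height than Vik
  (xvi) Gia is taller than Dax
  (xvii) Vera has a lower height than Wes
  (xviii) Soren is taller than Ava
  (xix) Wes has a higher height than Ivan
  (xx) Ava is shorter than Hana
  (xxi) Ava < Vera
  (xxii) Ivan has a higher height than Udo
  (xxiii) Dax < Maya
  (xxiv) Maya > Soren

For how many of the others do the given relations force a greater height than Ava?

From Ava the given relations immediately reach Hana, Ivan, Vera, Soren, Gia, Maya.
From those, Wes — 7 in total.
No other element is forced above Ava by the given relations, so the count is 7.

7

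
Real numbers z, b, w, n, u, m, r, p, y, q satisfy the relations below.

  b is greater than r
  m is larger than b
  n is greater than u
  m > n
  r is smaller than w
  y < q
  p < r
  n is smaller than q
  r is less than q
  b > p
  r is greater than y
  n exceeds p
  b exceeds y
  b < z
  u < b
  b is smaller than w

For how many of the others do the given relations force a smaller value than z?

Directly below z: b.
One step further: u, y, p, r (5 so far).
Nothing else is reachable below z; 5 in all.

5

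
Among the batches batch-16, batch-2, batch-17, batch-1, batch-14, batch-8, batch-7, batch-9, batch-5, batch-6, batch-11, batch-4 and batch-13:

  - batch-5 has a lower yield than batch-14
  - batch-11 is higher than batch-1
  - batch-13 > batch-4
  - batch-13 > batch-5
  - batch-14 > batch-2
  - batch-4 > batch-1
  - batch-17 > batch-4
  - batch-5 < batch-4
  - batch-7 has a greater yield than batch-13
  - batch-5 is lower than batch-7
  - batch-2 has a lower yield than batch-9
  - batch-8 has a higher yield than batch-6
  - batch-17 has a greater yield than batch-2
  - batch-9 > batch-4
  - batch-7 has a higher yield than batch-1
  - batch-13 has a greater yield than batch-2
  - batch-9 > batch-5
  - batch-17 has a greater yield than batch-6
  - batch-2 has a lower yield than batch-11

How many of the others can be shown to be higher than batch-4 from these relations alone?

The elements the relations force above batch-4 are batch-9, batch-17, batch-13, batch-7 — no chain reaches any other.
That is 4.

4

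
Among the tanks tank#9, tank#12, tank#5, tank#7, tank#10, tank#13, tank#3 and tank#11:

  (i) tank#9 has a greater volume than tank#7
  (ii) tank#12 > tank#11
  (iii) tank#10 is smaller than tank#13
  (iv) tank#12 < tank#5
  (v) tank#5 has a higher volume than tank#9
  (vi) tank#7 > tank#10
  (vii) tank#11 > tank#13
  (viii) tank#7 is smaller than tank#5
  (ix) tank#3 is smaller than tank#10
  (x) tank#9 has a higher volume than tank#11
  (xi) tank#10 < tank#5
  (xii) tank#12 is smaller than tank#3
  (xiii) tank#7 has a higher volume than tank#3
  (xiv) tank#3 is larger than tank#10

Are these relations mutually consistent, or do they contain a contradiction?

inconsistent

Chaining the given relations yields tank#10 < tank#13 < tank#11 < tank#12 < tank#3, so tank#10 < tank#3. But one relation states tank#3 < tank#10. These cannot both hold.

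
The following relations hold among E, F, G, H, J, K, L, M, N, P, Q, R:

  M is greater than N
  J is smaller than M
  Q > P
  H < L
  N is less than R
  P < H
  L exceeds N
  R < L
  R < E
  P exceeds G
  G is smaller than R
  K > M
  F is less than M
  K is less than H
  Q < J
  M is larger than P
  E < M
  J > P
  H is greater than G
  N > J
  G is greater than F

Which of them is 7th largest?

N

Chaining the given pairs: F < G < P < Q < J < N < R < E < M < K < H < L.
The 7th largest is N.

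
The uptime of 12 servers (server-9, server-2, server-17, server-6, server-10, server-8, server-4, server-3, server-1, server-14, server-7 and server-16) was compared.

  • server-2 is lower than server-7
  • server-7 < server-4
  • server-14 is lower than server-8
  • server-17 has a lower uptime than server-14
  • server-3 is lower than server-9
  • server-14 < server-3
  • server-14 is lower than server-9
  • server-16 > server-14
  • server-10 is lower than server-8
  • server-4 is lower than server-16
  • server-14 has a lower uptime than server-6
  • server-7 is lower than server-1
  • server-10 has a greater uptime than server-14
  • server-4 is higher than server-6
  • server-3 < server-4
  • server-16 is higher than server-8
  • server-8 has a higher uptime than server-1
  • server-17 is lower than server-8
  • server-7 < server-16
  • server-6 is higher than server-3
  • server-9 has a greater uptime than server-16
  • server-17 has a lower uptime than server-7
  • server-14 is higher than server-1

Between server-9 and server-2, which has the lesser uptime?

server-2

server-2 < server-7 and server-7 < server-1 give server-2 < server-1.
Then server-1 < server-14 extends the chain to server-14.
Then server-14 < server-10 extends the chain to server-10.
Then server-10 < server-8 extends the chain to server-8.
Then server-8 < server-16 extends the chain to server-16.
Then server-16 < server-9 extends the chain to server-9.
So server-2 < server-9; server-2 is the lower of the two.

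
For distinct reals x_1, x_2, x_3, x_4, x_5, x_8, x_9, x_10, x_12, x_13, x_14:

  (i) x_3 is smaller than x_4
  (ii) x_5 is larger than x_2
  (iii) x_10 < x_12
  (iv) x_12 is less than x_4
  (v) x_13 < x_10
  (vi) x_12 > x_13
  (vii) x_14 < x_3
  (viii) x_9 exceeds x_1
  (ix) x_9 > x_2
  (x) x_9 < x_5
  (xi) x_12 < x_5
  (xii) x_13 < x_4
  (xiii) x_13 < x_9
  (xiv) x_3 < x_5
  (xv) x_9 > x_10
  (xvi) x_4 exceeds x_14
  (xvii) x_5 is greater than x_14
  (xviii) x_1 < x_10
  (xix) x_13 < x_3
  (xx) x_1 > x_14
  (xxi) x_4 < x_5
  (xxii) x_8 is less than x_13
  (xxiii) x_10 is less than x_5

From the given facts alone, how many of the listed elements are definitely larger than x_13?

6

Directly above x_13: x_10, x_3, x_12, x_4, x_9.
One step further: x_5 (6 so far).
No other element is forced above x_13 by the given relations, so the count is 6.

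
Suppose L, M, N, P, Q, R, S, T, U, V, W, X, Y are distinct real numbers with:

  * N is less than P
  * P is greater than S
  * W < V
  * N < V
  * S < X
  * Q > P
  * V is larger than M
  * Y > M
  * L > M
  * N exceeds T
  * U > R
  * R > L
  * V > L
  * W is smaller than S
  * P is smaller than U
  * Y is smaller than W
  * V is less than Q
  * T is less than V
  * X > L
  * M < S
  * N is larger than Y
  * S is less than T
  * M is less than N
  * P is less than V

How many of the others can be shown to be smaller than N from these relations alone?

5

The elements the relations force below N are M, Y, W, S, T — no chain reaches any other.
That is 5.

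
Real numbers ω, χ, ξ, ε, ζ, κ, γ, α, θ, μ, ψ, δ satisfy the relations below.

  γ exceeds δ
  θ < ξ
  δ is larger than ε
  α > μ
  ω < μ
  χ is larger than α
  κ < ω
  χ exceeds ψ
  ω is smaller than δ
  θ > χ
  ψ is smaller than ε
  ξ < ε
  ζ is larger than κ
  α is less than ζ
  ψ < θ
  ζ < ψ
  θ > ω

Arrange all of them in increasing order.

κ < ω < μ < α < ζ < ψ < χ < θ < ξ < ε < δ < γ

Each adjacent pair is fixed by a given relation: κ < ω; ω < μ; μ < α; α < ζ; ζ < ψ; ψ < χ; χ < θ; θ < ξ; ξ < ε; ε < δ; δ < γ. Chaining them end to end gives the full order.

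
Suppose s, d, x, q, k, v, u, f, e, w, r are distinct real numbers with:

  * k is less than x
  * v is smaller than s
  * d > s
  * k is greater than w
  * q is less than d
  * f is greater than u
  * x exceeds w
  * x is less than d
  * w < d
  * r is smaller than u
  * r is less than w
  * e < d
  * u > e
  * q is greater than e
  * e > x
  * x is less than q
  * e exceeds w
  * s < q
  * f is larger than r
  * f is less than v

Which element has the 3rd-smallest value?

k

The consecutive relations fix a unique order: r < w < k < x < e < u < f < v < s < q < d.
The 3rd smallest is k.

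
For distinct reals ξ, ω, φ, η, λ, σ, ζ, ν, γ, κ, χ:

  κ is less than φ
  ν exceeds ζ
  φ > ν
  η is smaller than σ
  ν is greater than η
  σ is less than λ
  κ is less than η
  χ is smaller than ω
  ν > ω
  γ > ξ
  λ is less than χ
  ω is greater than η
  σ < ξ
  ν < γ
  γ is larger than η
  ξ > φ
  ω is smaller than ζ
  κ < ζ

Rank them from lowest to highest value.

Nothing is placed below κ, so it is least; from there κ < η; η < σ; σ < λ; λ < χ; χ < ω; ω < ζ; ζ < ν; ν < φ; φ < ξ; ξ < γ, each given directly.

κ < η < σ < λ < χ < ω < ζ < ν < φ < ξ < γ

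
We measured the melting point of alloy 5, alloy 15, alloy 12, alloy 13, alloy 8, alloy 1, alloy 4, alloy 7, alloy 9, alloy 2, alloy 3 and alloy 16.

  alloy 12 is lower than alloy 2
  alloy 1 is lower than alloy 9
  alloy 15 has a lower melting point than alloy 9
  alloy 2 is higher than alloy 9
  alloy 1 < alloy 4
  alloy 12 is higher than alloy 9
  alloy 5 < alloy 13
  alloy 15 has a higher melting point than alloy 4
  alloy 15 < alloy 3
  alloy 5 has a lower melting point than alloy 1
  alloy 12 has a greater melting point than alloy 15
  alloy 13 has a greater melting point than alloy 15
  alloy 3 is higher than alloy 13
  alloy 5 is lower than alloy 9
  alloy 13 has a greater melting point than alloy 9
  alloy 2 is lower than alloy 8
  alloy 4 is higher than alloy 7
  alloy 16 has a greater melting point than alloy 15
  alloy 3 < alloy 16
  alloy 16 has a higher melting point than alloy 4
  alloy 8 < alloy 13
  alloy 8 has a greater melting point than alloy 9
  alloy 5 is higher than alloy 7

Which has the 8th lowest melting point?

Chaining the given pairs: alloy 7 < alloy 5 < alloy 1 < alloy 4 < alloy 15 < alloy 9 < alloy 12 < alloy 2 < alloy 8 < alloy 13 < alloy 3 < alloy 16.
Counting 8 from the smallest end gives alloy 2.

alloy 2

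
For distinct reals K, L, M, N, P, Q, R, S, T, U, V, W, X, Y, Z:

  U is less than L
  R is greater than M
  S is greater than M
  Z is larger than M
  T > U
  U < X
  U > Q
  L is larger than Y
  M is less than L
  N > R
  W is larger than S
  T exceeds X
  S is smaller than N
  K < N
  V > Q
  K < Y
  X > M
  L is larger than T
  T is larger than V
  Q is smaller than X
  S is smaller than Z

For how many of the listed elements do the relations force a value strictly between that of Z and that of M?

Chaining upward from M reaches: S, R, X, N, W, T, L.
Chaining downward from Z reaches: S.
Strictly between M and Z are those in both lists: S — 1 element.

1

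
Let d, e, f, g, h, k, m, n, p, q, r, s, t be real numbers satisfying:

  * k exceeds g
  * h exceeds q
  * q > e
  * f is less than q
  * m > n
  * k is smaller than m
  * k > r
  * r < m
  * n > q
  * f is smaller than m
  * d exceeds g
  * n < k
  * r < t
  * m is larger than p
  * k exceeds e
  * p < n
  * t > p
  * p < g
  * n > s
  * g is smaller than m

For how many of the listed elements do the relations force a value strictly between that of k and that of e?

Chaining upward from e reaches: q, h, n, m.
Chaining downward from k reaches: r, p, f, q, s, n, g.
Strictly between e and k are those in both lists: q, n — 2 elements.

2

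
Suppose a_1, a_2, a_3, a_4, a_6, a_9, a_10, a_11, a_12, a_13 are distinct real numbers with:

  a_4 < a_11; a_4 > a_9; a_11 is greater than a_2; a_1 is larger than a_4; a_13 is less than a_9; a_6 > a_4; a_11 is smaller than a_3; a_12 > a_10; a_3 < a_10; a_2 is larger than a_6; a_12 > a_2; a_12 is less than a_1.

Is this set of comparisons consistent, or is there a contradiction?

Every relation is compatible with a_13 < a_9 < a_4 < a_6 < a_2 < a_11 < a_3 < a_10 < a_12 < a_1; the set is consistent.

consistent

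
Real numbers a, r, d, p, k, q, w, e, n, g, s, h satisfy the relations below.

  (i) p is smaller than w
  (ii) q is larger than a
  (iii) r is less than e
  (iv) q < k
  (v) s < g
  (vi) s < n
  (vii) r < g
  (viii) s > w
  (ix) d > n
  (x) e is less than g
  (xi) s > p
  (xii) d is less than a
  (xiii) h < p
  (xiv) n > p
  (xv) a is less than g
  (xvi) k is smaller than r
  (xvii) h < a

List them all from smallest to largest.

h < p < w < s < n < d < a < q < k < r < e < g

The consecutive links are each given: h < p; p < w; w < s; s < n; n < d; d < a; a < q; q < k; k < r; r < e; e < g.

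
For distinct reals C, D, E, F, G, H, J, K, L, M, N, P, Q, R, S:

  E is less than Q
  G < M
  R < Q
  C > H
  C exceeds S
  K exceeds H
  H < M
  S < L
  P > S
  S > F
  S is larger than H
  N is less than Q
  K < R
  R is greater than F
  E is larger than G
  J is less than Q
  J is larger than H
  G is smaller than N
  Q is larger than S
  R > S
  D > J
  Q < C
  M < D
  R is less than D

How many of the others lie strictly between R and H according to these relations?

Chaining upward from H reaches: M, J, S, K, Q, C, D, L, P.
Chaining downward from R reaches: F, S, K.
Strictly between H and R are those in both lists: S, K — 2 elements.

2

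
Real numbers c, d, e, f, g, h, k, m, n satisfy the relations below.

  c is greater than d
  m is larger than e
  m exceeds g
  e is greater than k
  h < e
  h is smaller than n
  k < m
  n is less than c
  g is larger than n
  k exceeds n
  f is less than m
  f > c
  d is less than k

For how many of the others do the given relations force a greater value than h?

From h the given relations immediately reach n, e.
From those, k, c, g, m — 6 in total.
From those, f — 7 in total.
Nothing else is reachable above h; 7 in all.

7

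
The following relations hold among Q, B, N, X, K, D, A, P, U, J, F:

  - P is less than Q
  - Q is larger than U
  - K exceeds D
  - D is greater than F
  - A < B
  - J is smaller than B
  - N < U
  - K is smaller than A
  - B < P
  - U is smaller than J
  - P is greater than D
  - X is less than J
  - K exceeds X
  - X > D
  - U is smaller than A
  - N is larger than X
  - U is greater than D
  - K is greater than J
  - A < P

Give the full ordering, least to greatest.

Nothing is placed below F, so it is least; from there F < D; D < X; X < N; N < U; U < J; J < K; K < A; A < B; B < P; P < Q, each given directly.

F < D < X < N < U < J < K < A < B < P < Q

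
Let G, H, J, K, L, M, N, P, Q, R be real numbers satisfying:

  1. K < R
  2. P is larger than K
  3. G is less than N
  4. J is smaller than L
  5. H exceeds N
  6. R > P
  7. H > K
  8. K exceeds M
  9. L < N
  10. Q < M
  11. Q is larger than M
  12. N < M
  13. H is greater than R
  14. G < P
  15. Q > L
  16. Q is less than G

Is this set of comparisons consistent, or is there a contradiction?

inconsistent

Chaining the given relations yields Q < G < N < M, so Q < M. But one relation states M < Q. These cannot both hold.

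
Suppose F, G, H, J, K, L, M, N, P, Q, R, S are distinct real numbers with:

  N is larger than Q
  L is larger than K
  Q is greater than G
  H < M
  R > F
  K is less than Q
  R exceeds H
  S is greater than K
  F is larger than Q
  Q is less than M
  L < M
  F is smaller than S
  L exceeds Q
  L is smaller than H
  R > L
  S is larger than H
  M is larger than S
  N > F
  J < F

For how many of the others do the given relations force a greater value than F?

4

From F the given relations immediately reach S, N, R.
From those, M — 4 in total.
No other element is forced above F by the given relations, so the count is 4.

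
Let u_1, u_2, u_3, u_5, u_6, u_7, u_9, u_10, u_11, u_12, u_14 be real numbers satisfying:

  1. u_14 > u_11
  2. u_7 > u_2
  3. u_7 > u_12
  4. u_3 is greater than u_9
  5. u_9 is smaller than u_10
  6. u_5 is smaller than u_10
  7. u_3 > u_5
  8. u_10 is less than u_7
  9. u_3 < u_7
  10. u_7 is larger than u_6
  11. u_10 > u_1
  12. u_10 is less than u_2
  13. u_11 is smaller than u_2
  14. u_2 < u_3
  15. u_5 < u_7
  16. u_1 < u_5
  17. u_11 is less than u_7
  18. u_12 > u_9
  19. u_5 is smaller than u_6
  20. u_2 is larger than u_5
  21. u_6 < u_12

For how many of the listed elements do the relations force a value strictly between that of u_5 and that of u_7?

5

Chaining upward from u_5 reaches: u_10, u_6, u_2, u_3, u_12.
Chaining downward from u_7 reaches: u_1, u_11, u_9, u_10, u_6, u_2, u_3, u_12.
Strictly between u_5 and u_7 are those in both lists: u_10, u_6, u_2, u_3, u_12 — 5 elements.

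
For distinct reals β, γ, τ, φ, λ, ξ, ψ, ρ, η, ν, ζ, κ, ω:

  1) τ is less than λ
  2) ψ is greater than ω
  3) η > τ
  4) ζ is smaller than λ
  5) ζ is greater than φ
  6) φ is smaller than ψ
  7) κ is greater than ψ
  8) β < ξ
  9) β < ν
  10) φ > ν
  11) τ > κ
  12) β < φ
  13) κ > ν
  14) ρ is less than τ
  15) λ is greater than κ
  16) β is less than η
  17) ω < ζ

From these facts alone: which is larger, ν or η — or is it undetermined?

η

ν < φ < ψ < κ < τ < η, by transitivity through φ, ψ, κ, τ.
So η is larger.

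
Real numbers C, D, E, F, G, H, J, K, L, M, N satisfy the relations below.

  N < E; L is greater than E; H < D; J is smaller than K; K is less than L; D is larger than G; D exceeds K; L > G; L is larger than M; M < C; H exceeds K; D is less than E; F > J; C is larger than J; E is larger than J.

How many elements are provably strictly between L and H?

The relations place H below L. An element lies strictly between them when it is forced above H and also forced below L.
Above H: {D, E}. Below L: {J, K, M, G, D, N, E}.
Intersection: {D, E} — 2.

2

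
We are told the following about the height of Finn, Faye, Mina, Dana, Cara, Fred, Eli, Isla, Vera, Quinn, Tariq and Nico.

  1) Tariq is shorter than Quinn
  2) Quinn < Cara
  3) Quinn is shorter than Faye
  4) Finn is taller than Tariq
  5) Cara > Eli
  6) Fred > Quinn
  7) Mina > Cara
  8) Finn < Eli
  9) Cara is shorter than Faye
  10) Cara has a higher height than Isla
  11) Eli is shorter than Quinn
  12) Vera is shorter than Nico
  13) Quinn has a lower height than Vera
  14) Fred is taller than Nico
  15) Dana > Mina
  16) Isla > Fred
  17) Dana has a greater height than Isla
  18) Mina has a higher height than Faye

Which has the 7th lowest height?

Fred

Piecing the relations together gives one ordering: Tariq < Finn < Eli < Quinn < Vera < Nico < Fred < Isla < Cara < Faye < Mina < Dana.
The 7th smallest is Fred.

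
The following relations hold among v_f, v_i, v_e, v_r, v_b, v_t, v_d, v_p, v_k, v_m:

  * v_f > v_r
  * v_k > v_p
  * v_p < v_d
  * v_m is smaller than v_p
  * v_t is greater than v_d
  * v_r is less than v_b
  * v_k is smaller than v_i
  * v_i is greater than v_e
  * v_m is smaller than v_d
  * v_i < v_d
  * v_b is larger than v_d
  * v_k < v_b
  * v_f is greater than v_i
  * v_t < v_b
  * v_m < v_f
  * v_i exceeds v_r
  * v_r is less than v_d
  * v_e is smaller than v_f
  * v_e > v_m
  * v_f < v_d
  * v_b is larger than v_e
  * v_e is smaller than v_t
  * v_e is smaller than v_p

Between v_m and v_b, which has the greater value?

v_b

v_m < v_e < v_p < v_k < v_i < v_f < v_d < v_t < v_b, by transitivity through v_e, v_p, v_k, v_i, v_f, v_d, v_t.
So v_m < v_b; v_b is the larger of the two.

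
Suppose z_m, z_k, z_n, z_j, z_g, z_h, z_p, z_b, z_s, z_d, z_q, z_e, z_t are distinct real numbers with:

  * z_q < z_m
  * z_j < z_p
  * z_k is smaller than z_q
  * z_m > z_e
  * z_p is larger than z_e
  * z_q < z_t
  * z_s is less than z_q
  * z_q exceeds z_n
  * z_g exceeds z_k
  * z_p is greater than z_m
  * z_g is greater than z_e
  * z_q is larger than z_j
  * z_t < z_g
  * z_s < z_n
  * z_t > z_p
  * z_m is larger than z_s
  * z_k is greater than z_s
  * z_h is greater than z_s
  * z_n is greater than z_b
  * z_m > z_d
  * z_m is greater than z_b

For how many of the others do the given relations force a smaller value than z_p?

9

Directly below z_p: z_e, z_j, z_m.
One step further: z_b, z_s, z_d, z_q (7 so far).
One step further: z_k, z_n (9 so far).
Nothing else is reachable below z_p; 9 in all.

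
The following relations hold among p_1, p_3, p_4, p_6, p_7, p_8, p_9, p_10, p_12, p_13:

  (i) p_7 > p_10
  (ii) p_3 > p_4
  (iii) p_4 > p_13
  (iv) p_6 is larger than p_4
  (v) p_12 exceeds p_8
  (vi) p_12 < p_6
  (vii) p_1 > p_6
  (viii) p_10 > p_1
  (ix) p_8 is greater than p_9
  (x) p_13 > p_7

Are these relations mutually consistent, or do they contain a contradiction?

Chaining the given relations yields p_6 < p_1 < p_10 < p_7 < p_13 < p_4, so p_6 < p_4. But one relation states p_4 < p_6. These cannot both hold.

inconsistent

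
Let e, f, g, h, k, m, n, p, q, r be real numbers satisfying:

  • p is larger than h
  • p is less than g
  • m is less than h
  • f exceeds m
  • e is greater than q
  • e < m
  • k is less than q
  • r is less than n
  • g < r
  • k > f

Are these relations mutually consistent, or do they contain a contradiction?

We have m < f stated directly, yet also f < k < q < e < m by chaining the others — so f < m. Contradiction.

inconsistent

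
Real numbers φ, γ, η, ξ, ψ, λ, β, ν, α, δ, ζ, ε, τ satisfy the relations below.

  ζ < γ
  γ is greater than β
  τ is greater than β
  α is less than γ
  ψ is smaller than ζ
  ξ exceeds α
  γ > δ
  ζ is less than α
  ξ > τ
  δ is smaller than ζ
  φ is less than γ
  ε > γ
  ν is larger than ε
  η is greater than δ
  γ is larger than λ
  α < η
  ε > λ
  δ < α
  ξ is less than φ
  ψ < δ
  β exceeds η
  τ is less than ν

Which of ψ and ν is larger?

ψ < δ and δ < ζ give ψ < ζ.
With ζ < α: ψ < δ < ζ < α.
With α < η: ψ < δ < ζ < α < η.
Then η < β extends the chain to β.
Then β < τ extends the chain to τ.
Then τ < ξ extends the chain to ξ.
Then ξ < φ extends the chain to φ.
Then φ < γ extends the chain to γ.
With γ < ε: ψ < δ < ζ < α < η < β < τ < ξ < φ < γ < ε.
With ε < ν: ψ < δ < ζ < α < η < β < τ < ξ < φ < γ < ε < ν.
So ψ < ν; ν is the larger of the two.

ν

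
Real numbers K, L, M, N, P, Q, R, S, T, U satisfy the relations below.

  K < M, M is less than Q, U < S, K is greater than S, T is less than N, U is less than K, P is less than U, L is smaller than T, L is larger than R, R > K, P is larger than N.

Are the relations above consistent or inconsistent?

inconsistent

We have K < R stated directly, yet also R < L < T < N < P < U < S < K by chaining the others — so R < K. Contradiction.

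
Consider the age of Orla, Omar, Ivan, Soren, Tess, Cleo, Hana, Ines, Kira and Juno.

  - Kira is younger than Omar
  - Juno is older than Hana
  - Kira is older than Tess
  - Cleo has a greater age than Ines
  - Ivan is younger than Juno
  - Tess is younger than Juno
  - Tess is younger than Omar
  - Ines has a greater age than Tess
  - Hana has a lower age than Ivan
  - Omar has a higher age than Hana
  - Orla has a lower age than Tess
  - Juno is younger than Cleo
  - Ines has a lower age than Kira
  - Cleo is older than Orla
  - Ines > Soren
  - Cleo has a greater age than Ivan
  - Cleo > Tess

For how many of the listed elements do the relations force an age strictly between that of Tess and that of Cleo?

Chaining upward from Tess reaches: Juno, Ines, Kira, Omar.
Chaining downward from Cleo reaches: Soren, Orla, Hana, Ivan, Juno, Ines.
Strictly between Tess and Cleo are those in both lists: Juno, Ines — 2 elements.

2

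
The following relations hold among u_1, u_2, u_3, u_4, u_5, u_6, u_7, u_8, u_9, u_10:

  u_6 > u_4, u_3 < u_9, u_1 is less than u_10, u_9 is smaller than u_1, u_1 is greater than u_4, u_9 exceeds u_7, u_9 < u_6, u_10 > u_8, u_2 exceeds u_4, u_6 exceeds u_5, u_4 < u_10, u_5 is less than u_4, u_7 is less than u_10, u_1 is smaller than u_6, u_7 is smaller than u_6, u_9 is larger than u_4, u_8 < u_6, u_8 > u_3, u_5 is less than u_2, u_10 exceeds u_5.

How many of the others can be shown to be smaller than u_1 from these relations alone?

5

Directly below u_1: u_4, u_9.
One step further: u_5, u_7, u_3 (5 so far).
No other element is forced below u_1 by the given relations, so the count is 5.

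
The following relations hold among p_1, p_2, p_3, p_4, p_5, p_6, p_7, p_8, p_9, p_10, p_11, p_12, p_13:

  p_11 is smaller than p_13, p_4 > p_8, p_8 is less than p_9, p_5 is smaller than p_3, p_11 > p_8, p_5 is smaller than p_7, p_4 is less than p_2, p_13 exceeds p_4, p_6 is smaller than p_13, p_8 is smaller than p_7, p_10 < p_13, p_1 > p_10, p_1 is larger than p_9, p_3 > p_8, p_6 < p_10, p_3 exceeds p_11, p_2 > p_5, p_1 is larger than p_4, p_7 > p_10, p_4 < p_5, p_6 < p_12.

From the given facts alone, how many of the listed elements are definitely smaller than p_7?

The elements the relations force below p_7 are p_6, p_8, p_4, p_5, p_10 — no chain reaches any other.
That is 5.

5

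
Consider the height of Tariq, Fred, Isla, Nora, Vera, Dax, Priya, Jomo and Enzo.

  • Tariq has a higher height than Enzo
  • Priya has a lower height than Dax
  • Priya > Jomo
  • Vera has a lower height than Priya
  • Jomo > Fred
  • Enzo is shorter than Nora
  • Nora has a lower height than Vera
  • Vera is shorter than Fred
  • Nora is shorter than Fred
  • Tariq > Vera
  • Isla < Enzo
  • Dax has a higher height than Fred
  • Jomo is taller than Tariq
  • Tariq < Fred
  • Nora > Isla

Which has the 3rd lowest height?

Chaining the given pairs: Isla < Enzo < Nora < Vera < Tariq < Fred < Jomo < Priya < Dax.
Counting 3 from the smallest end gives Nora.

Nora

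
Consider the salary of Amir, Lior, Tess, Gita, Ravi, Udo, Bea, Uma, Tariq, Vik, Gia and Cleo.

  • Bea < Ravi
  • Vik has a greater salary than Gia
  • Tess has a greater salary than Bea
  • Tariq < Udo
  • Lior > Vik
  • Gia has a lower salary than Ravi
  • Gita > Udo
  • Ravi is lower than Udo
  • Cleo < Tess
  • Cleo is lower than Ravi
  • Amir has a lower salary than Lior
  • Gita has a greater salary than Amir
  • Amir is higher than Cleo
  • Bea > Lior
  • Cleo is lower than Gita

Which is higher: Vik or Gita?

Gita

Vik < Lior < Bea < Ravi < Udo < Gita, by transitivity through Lior, Bea, Ravi, Udo.
So Vik < Gita; Gita is the higher of the two.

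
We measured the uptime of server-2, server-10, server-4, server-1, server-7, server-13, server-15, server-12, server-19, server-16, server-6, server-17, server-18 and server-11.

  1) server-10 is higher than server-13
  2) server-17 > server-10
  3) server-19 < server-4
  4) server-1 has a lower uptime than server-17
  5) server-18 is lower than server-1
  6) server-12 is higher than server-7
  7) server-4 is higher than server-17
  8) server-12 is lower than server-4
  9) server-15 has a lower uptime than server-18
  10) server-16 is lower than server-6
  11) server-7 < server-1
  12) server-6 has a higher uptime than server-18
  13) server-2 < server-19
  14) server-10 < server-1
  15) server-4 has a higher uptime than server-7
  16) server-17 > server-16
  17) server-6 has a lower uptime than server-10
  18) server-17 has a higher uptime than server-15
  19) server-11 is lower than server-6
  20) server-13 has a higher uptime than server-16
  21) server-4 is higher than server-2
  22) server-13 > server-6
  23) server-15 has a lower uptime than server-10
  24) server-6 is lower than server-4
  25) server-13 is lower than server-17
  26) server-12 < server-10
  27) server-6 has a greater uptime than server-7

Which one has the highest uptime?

Chaining downward from server-4: directly below it, server-7, server-2, server-6, server-19, server-12, server-17; then server-16, server-15, server-18, server-11, server-13, server-10, server-1.
That covers every other element, and nothing is given above server-4, so server-4 is the highest uptime.

server-4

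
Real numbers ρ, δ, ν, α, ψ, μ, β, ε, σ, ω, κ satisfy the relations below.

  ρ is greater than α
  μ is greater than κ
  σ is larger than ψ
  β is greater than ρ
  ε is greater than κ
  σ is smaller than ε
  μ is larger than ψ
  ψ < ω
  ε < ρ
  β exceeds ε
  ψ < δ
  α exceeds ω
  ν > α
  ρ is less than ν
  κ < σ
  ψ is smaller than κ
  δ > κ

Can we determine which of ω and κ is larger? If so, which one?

Following every chain through κ: above κ we get σ, ε, ρ, μ, δ, ν, β; below κ we get ψ.
ω is not reached, and no chain runs the other way from ω to κ.
So the given relations leave the order of κ and ω undetermined.

undetermined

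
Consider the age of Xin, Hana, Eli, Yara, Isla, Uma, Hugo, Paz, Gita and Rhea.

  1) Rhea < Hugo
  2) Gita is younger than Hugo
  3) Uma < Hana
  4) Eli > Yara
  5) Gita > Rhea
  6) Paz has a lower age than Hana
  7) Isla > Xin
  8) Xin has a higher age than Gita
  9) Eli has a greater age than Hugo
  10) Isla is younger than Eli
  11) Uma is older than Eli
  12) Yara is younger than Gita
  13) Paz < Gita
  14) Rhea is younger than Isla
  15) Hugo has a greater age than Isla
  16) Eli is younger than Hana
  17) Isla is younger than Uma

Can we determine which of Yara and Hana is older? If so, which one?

Following the relations from Yara: Yara < Gita < Xin < Isla < Hugo < Eli < Uma < Hana.
So Hana is older.

Hana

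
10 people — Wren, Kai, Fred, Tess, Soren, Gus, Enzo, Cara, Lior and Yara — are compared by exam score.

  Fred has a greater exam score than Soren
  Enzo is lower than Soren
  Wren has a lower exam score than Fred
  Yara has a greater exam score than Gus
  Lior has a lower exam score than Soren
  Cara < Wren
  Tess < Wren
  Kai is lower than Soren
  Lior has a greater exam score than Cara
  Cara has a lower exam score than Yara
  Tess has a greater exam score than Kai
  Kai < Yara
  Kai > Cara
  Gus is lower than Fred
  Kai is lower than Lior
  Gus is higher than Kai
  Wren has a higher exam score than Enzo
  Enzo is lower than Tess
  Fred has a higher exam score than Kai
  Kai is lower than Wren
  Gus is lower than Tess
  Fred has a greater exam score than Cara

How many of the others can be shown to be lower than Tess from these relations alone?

4

Directly below Tess: Kai, Enzo, Gus.
One step further: Cara (4 so far).
Nothing else is reachable below Tess; 4 in all.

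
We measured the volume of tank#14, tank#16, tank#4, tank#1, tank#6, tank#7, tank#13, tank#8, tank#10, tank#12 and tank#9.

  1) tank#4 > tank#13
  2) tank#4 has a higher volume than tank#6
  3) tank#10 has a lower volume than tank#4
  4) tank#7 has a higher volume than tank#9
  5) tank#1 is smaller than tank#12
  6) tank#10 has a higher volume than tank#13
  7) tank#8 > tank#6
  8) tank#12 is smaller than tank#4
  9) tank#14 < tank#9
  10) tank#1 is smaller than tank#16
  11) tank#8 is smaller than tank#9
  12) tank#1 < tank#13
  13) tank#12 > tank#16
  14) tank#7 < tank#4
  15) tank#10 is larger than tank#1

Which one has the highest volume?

tank#4

Chaining downward from tank#4: directly below it, tank#6, tank#13, tank#10, tank#7, tank#12; then tank#1, tank#9, tank#16; then tank#14, tank#8.
That covers every other element, and nothing is given above tank#4, so tank#4 is the highest volume.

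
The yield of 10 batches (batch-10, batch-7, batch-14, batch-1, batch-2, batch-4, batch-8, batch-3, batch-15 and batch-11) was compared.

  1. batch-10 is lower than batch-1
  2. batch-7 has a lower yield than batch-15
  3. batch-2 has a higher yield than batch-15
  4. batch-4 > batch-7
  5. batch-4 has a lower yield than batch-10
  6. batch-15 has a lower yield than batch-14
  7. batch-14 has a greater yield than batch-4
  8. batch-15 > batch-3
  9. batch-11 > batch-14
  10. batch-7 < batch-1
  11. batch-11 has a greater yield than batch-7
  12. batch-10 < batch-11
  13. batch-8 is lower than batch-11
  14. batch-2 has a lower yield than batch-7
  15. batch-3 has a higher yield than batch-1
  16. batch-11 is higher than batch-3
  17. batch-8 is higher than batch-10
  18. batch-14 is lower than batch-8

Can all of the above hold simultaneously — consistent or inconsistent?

We have batch-15 < batch-2 stated directly, yet also batch-2 < batch-7 < batch-4 < batch-10 < batch-1 < batch-3 < batch-15 by chaining the others — so batch-2 < batch-15. Contradiction.

inconsistent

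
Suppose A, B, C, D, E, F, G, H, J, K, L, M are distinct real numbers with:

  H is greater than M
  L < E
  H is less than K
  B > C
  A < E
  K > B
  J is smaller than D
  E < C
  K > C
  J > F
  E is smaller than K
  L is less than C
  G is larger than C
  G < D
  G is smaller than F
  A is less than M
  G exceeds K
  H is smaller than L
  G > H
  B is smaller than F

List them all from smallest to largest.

Nothing is placed below A, so it is least; from there A < M; M < H; H < L; L < E; E < C; C < B; B < K; K < G; G < F; F < J; J < D, each given directly.

A < M < H < L < E < C < B < K < G < F < J < D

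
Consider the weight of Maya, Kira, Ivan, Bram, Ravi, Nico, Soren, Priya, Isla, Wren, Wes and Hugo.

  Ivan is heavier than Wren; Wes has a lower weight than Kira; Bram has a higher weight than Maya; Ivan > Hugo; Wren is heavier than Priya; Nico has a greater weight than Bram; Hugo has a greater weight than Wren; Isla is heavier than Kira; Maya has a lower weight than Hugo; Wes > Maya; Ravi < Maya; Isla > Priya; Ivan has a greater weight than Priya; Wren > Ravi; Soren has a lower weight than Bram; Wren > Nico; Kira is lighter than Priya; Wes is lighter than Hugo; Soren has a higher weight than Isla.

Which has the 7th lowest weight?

Chaining the given pairs: Ravi < Maya < Wes < Kira < Priya < Isla < Soren < Bram < Nico < Wren < Hugo < Ivan.
Counting 7 from the smallest end gives Soren.

Soren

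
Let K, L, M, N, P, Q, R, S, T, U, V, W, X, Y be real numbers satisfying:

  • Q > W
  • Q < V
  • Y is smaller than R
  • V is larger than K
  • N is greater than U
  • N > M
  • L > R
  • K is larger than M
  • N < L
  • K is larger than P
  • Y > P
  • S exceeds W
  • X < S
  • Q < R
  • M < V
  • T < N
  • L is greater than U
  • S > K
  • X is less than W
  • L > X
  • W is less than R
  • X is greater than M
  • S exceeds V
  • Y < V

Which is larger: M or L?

Chaining the given relations: M < X < W < Q < R < L.
So M < L; L is the larger of the two.

L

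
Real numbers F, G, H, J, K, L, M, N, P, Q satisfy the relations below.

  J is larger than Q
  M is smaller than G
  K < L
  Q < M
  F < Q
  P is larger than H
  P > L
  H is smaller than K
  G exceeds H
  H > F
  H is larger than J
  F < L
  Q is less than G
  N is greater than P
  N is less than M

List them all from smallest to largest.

F < Q < J < H < K < L < P < N < M < G

Each adjacent pair is fixed by a given relation: F < Q; Q < J; J < H; H < K; K < L; L < P; P < N; N < M; M < G. Chaining them end to end gives the full order.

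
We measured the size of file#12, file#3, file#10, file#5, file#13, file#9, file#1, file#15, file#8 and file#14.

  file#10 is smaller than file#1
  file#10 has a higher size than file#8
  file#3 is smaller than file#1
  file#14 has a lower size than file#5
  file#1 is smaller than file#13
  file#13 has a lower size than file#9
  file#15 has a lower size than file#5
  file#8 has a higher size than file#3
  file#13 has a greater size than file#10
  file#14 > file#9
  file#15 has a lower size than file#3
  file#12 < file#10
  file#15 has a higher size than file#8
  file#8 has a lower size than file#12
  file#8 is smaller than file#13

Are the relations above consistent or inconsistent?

inconsistent

Chaining the given relations yields file#15 < file#3 < file#8, so file#15 < file#8. But one relation states file#8 < file#15. These cannot both hold.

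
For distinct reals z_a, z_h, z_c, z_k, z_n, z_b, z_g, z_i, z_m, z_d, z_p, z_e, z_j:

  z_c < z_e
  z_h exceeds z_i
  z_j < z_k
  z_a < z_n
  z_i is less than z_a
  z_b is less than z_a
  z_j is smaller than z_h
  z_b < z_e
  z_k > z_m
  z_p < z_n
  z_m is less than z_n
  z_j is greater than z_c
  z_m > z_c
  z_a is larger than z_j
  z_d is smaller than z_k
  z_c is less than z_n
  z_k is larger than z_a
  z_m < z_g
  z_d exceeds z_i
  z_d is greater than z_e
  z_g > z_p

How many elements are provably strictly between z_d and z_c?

1

Chaining upward from z_c reaches: z_m, z_j, z_e, z_a, z_g, z_k, z_n, z_h.
Chaining downward from z_d reaches: z_b, z_i, z_e.
Strictly between z_c and z_d are those in both lists: z_e — 1 element.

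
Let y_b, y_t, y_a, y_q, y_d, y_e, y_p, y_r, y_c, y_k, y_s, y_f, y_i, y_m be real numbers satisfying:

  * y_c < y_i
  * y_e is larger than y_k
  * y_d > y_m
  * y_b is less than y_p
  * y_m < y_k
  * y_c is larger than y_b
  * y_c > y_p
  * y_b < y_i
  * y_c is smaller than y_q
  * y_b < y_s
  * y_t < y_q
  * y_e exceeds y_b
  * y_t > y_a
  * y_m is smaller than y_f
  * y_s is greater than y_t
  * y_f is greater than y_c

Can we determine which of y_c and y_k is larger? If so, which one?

undetermined

Following every chain through y_c: above y_c we get y_f, y_i, y_q; below y_c we get y_b, y_p.
y_k is not reached, and no chain runs the other way from y_k to y_c.
So the given relations leave the order of y_c and y_k undetermined.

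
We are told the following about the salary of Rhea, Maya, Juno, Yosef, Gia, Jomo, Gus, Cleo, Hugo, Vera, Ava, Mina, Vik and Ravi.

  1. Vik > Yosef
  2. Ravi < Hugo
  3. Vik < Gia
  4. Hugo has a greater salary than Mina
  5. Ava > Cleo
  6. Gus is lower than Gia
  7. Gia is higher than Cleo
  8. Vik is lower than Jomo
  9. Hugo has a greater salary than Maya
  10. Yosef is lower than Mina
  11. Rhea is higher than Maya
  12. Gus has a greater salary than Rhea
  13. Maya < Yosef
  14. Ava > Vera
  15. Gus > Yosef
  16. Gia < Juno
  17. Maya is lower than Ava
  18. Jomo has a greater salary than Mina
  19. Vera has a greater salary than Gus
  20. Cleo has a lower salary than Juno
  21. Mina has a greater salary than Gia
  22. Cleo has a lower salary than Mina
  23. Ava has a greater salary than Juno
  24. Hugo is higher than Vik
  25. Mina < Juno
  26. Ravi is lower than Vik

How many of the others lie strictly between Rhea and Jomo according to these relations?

The relations place Rhea below Jomo. An element lies strictly between them when it is forced above Rhea and also forced below Jomo.
Above Rhea: {Gus, Gia, Mina, Vera, Juno, Ava, Hugo}. Below Jomo: {Maya, Cleo, Yosef, Ravi, Gus, Vik, Gia, Mina}.
Intersection: {Gus, Gia, Mina} — 3.

3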